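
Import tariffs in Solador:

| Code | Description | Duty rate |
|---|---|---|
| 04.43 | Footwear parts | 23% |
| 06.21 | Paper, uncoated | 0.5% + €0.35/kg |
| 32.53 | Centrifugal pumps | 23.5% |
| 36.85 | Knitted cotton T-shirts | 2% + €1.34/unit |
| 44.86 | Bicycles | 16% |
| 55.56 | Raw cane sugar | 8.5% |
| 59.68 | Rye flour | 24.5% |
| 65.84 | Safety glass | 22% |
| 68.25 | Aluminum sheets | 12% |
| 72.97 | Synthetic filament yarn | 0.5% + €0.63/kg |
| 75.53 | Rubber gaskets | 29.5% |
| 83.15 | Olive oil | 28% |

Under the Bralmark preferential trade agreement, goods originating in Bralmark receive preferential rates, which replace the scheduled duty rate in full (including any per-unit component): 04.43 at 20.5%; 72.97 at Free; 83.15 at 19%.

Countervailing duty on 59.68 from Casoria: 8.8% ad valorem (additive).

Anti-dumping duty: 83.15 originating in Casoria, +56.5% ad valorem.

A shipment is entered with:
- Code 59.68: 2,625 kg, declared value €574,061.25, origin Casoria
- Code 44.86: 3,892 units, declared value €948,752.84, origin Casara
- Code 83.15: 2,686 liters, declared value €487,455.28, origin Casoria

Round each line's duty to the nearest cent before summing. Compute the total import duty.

€754,862.56

Line 1 (59.68, Casoria, 2,625 kg, €574,061.25):
Base rate for 59.68 is 24.5%.
Additional duty on 59.68 from Casoria: +8.8%. Applied ad valorem rate: 24.5% + 8.8% = 33.3%.
Duty = €574,061.25 × 33.3% = €191,162.40.
Line 2 (44.86, Casara, 3,892 units, €948,752.84):
Base rate for 44.86 is 16%.
Duty = €948,752.84 × 16% = €151,800.45.
Line 3 (83.15, Casoria, 2,686 liters, €487,455.28):
Base rate for 83.15 is 28%.
83.15 has an FTA preferential rate, but origin Casoria is not Bralmark; base rate stands.
Additional duty on 83.15 from Casoria: +56.5%. Applied ad valorem rate: 28% + 56.5% = 84.5%.
Duty = €487,455.28 × 84.5% = €411,899.71.
Total = €191,162.40 + €151,800.45 + €411,899.71 = €754,862.56.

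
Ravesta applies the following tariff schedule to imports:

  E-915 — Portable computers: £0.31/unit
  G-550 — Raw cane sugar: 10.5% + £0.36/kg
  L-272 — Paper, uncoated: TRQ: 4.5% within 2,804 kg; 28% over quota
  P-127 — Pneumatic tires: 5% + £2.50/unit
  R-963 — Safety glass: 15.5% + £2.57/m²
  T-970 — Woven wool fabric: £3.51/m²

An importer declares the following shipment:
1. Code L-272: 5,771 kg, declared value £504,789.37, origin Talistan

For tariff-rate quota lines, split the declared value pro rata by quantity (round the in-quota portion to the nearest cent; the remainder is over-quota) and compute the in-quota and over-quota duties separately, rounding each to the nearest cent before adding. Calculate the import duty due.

Line 1 (L-272, Talistan, 5,771 kg, £504,789.37):
Code L-272 is under a tariff-rate quota (threshold 2,804 kg). In-quota: 2,804 kg at 4.5%; over-quota: 2,967 kg at 28%.
Pro-rata value split: in-quota = £504,789.37 × 2,804/5,771 = £245,265.88; over-quota = £504,789.37 − £245,265.88 = £259,523.49.
In-quota duty = £245,265.88 × 4.5% = £11,036.96. Over-quota duty = £259,523.49 × 28% = £72,666.58.
Line duty = £11,036.96 + £72,666.58 = £83,703.54.

£83,703.54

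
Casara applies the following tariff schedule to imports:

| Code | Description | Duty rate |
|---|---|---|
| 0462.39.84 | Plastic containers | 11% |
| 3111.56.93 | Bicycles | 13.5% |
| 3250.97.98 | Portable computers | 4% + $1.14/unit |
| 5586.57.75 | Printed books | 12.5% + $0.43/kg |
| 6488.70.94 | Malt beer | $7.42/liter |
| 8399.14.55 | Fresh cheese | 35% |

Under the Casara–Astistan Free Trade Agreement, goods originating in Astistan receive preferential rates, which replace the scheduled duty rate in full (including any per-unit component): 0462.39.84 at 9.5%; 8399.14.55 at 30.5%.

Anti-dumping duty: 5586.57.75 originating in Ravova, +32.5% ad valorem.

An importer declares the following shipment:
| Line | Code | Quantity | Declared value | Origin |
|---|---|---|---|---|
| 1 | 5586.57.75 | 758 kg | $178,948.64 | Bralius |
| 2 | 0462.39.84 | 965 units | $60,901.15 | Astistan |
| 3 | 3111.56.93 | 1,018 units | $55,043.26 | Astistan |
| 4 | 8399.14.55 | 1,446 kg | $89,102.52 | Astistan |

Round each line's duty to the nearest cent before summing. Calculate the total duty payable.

Line 1 (5586.57.75, Bralius, 758 kg, $178,948.64):
Base rate for 5586.57.75 is 12.5% + $0.43/kg.
The additional-duty order on 5586.57.75 targets Ravova, not Bralius; it does not apply.
Duty = $178,948.64 × 12.5% + 758 × $0.43 = $22,694.52.
Line 2 (0462.39.84, Astistan, 965 units, $60,901.15):
Base rate for 0462.39.84 is 11%.
Origin Astistan qualifies under the Casara–Astistan agreement and 0462.39.84 is covered: preferential rate 9.5% applies instead.
Duty = $60,901.15 × 9.5% = $5,785.61.
Line 3 (3111.56.93, Astistan, 1,018 units, $55,043.26):
Base rate for 3111.56.93 is 13.5%.
Origin Astistan is the FTA partner but 3111.56.93 is not on the preference list; base rate stands.
Duty = $55,043.26 × 13.5% = $7,430.84.
Line 4 (8399.14.55, Astistan, 1,446 kg, $89,102.52):
Base rate for 8399.14.55 is 35%.
Origin Astistan qualifies under the Casara–Astistan agreement and 8399.14.55 is covered: preferential rate 30.5% applies instead.
Duty = $89,102.52 × 30.5% = $27,176.27.
Total = $22,694.52 + $5,785.61 + $7,430.84 + $27,176.27 = $63,087.24.

$63,087.24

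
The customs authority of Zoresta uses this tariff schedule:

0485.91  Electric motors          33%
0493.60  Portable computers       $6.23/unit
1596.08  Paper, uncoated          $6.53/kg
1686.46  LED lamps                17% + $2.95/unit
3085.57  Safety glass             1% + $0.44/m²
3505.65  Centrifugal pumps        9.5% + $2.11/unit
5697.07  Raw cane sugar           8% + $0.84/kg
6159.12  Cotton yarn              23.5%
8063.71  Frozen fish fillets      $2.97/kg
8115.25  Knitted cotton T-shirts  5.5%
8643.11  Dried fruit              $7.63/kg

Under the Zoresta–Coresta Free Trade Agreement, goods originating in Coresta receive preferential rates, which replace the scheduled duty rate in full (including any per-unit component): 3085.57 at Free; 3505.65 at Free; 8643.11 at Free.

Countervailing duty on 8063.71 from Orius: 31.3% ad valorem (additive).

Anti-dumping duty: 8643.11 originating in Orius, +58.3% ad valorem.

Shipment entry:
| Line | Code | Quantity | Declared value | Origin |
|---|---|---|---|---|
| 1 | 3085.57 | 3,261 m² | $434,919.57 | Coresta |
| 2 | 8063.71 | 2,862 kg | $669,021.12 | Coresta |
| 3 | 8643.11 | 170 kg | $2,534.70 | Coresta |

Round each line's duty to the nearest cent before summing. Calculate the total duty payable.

Line 1 (3085.57, Coresta, 3,261 m², $434,919.57):
Base rate for 3085.57 is 1% + $0.44/m².
Origin Coresta qualifies under the Zoresta–Coresta agreement and 3085.57 is covered: preferential rate Free applies instead.
Duty = $434,919.57 × 0% = $0.00.
Line 2 (8063.71, Coresta, 2,862 kg, $669,021.12):
Base rate for 8063.71 is $2.97/kg.
Origin Coresta is the FTA partner but 8063.71 is not on the preference list; base rate stands.
The additional-duty order on 8063.71 targets Orius, not Coresta; it does not apply.
Duty = 2,862 × $2.97 = $8,500.14.
Line 3 (8643.11, Coresta, 170 kg, $2,534.70):
Base rate for 8643.11 is $7.63/kg.
Origin Coresta qualifies under the Zoresta–Coresta agreement and 8643.11 is covered: preferential rate Free applies instead.
The additional-duty order on 8643.11 targets Orius, not Coresta; it does not apply.
Duty = $2,534.70 × 0% = $0.00.
Total = $0.00 + $8,500.14 + $0.00 = $8,500.14.

$8,500.14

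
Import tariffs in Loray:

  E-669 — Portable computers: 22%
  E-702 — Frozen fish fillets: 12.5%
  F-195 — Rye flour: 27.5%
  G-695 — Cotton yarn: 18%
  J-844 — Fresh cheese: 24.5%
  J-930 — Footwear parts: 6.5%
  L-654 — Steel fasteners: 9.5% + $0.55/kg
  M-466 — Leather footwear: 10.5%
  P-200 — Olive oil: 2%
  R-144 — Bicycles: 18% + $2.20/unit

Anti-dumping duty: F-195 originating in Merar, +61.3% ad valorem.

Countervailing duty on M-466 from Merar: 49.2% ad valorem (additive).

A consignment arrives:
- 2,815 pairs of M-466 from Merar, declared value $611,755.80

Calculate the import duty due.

Line 1 (M-466, Merar, 2,815 pairs, $611,755.80):
Base rate for M-466 is 10.5%.
Additional duty on M-466 from Merar: +49.2%. Applied ad valorem rate: 10.5% + 49.2% = 59.7%.
Duty = $611,755.80 × 59.7% = $365,218.21.

$365,218.21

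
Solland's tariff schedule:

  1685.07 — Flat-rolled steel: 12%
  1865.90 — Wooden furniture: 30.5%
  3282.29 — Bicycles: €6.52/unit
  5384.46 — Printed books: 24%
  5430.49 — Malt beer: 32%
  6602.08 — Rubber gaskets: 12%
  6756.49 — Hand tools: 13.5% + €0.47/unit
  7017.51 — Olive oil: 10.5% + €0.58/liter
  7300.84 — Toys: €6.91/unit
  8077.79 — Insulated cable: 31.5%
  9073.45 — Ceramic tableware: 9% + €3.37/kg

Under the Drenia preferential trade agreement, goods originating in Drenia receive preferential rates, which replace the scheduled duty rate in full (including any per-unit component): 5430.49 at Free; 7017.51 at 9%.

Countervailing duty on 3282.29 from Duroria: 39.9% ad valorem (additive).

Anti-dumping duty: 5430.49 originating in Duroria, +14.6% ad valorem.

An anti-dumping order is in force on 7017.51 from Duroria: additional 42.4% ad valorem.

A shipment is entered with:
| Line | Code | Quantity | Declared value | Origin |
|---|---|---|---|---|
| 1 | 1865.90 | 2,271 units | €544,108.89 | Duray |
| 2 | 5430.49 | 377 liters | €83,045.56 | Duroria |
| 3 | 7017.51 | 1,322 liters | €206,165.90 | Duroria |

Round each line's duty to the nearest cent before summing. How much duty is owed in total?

€314,480.96

Line 1 (1865.90, Duray, 2,271 units, €544,108.89):
Base rate for 1865.90 is 30.5%.
Duty = €544,108.89 × 30.5% = €165,953.21.
Line 2 (5430.49, Duroria, 377 liters, €83,045.56):
Base rate for 5430.49 is 32%.
5430.49 has an FTA preferential rate, but origin Duroria is not Drenia; base rate stands.
Additional duty on 5430.49 from Duroria: +14.6%. Applied ad valorem rate: 32% + 14.6% = 46.6%.
Duty = €83,045.56 × 46.6% = €38,699.23.
Line 3 (7017.51, Duroria, 1,322 liters, €206,165.90):
Base rate for 7017.51 is 10.5% + €0.58/liter.
7017.51 has an FTA preferential rate, but origin Duroria is not Drenia; base rate stands.
Additional duty on 7017.51 from Duroria: +42.4%. Applied ad valorem rate: 10.5% + 42.4% = 52.9%.
Duty = €206,165.90 × 52.9% + 1,322 × €0.58 = €109,828.52.
Total = €165,953.21 + €38,699.23 + €109,828.52 = €314,480.96.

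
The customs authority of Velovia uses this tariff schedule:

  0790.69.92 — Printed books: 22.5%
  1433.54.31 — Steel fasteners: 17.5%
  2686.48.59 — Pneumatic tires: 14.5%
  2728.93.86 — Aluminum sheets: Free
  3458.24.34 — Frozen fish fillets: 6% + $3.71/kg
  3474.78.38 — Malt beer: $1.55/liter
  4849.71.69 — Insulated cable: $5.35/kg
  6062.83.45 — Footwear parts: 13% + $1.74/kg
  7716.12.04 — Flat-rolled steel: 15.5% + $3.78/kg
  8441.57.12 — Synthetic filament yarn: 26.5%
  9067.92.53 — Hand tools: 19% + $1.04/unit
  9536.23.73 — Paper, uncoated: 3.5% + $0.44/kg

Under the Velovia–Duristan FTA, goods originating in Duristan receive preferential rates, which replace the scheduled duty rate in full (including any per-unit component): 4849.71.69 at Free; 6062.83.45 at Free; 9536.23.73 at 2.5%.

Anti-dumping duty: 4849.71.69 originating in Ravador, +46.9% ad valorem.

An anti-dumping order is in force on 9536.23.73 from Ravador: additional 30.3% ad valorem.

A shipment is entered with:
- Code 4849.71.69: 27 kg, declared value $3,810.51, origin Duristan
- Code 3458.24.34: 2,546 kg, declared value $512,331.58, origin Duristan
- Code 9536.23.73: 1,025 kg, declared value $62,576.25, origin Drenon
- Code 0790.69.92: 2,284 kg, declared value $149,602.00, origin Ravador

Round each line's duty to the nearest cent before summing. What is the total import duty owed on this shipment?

$76,487.17

Line 1 (4849.71.69, Duristan, 27 kg, $3,810.51):
Base rate for 4849.71.69 is $5.35/kg.
Origin Duristan qualifies under the Velovia–Duristan agreement and 4849.71.69 is covered: preferential rate Free applies instead.
The additional-duty order on 4849.71.69 targets Ravador, not Duristan; it does not apply.
Duty = $3,810.51 × 0% = $0.00.
Line 2 (3458.24.34, Duristan, 2,546 kg, $512,331.58):
Base rate for 3458.24.34 is 6% + $3.71/kg.
Origin Duristan is the FTA partner but 3458.24.34 is not on the preference list; base rate stands.
Duty = $512,331.58 × 6% + 2,546 × $3.71 = $40,185.55.
Line 3 (9536.23.73, Drenon, 1,025 kg, $62,576.25):
Base rate for 9536.23.73 is 3.5% + $0.44/kg.
9536.23.73 has an FTA preferential rate, but origin Drenon is not Duristan; base rate stands.
The additional-duty order on 9536.23.73 targets Ravador, not Drenon; it does not apply.
Duty = $62,576.25 × 3.5% + 1,025 × $0.44 = $2,641.17.
Line 4 (0790.69.92, Ravador, 2,284 kg, $149,602.00):
Base rate for 0790.69.92 is 22.5%.
Duty = $149,602.00 × 22.5% = $33,660.45.
Total = $0.00 + $40,185.55 + $2,641.17 + $33,660.45 = $76,487.17.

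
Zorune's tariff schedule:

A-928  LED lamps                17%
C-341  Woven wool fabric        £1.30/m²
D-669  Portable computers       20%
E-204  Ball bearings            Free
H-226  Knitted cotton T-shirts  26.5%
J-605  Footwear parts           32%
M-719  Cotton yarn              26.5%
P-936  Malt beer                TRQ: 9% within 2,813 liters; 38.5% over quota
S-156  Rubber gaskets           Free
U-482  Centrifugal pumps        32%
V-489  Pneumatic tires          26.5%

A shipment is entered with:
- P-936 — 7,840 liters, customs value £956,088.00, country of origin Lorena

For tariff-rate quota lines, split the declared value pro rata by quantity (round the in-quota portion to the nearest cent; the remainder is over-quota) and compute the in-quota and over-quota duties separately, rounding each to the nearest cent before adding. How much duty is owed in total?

Line 1 (P-936, Lorena, 7,840 liters, £956,088.00):
Code P-936 is under a tariff-rate quota (threshold 2,813 liters). In-quota: 2,813 liters at 9%; over-quota: 5,027 liters at 38.5%.
Pro-rata value split: in-quota = £956,088.00 × 2,813/7,840 = £343,045.35; over-quota = £956,088.00 − £343,045.35 = £613,042.65.
In-quota duty = £343,045.35 × 9% = £30,874.08. Over-quota duty = £613,042.65 × 38.5% = £236,021.42.
Line duty = £30,874.08 + £236,021.42 = £266,895.50.

£266,895.50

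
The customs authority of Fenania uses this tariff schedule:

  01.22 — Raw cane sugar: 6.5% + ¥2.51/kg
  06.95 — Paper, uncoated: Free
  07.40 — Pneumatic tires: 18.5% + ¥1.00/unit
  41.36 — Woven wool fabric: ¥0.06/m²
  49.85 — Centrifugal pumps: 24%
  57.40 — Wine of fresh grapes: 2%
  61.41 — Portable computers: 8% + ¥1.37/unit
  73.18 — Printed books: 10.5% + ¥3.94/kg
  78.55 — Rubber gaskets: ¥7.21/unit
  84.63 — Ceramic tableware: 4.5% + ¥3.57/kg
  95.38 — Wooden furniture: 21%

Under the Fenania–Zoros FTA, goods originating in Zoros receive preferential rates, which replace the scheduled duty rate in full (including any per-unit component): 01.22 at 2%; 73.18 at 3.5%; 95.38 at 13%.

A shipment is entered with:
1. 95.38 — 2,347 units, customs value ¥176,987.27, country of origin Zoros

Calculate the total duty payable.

Line 1 (95.38, Zoros, 2,347 units, ¥176,987.27):
Base rate for 95.38 is 21%.
Origin Zoros qualifies under the Fenania–Zoros agreement and 95.38 is covered: preferential rate 13% applies instead.
Duty = ¥176,987.27 × 13% = ¥23,008.35.

¥23,008.35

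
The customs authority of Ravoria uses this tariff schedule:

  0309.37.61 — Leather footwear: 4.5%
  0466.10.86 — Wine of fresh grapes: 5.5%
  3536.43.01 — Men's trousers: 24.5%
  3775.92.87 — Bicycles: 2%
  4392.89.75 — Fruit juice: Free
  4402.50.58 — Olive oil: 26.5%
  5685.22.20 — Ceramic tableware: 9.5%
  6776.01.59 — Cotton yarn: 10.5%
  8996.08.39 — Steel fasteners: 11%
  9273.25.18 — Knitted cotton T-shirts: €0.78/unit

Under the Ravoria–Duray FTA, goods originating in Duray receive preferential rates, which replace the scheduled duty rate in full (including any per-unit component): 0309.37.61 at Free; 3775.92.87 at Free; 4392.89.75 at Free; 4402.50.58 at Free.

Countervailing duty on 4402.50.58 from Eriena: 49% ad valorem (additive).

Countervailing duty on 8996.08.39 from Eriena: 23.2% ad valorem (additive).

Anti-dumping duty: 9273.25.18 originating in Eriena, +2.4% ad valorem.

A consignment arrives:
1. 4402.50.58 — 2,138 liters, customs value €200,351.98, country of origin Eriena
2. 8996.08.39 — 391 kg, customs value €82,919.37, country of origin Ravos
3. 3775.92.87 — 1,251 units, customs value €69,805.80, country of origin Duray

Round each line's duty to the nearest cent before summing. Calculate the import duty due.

Line 1 (4402.50.58, Eriena, 2,138 liters, €200,351.98):
Base rate for 4402.50.58 is 26.5%.
4402.50.58 has an FTA preferential rate, but origin Eriena is not Duray; base rate stands.
Additional duty on 4402.50.58 from Eriena: +49%. Applied ad valorem rate: 26.5% + 49% = 75.5%.
Duty = €200,351.98 × 75.5% = €151,265.74.
Line 2 (8996.08.39, Ravos, 391 kg, €82,919.37):
Base rate for 8996.08.39 is 11%.
The additional-duty order on 8996.08.39 targets Eriena, not Ravos; it does not apply.
Duty = €82,919.37 × 11% = €9,121.13.
Line 3 (3775.92.87, Duray, 1,251 units, €69,805.80):
Base rate for 3775.92.87 is 2%.
Origin Duray qualifies under the Ravoria–Duray agreement and 3775.92.87 is covered: preferential rate Free applies instead.
Duty = €69,805.80 × 0% = €0.00.
Total = €151,265.74 + €9,121.13 + €0.00 = €160,386.87.

€160,386.87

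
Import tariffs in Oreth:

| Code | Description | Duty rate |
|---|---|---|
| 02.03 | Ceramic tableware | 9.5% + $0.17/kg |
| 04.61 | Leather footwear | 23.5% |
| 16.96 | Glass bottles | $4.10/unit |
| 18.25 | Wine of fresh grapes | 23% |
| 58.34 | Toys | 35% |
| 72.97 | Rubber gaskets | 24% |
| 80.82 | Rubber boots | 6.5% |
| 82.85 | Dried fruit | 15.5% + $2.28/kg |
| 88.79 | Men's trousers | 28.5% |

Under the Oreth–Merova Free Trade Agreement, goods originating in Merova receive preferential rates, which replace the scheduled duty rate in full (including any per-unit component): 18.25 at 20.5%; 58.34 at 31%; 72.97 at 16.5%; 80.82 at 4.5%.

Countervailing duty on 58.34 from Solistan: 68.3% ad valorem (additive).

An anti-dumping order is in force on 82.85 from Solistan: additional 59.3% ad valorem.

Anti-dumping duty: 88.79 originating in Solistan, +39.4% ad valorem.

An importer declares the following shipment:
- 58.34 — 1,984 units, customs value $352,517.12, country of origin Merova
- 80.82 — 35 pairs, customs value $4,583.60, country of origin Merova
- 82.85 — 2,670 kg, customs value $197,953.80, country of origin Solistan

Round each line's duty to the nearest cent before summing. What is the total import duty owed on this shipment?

Line 1 (58.34, Merova, 1,984 units, $352,517.12):
Base rate for 58.34 is 35%.
Origin Merova qualifies under the Oreth–Merova agreement and 58.34 is covered: preferential rate 31% applies instead.
The additional-duty order on 58.34 targets Solistan, not Merova; it does not apply.
Duty = $352,517.12 × 31% = $109,280.31.
Line 2 (80.82, Merova, 35 pairs, $4,583.60):
Base rate for 80.82 is 6.5%.
Origin Merova qualifies under the Oreth–Merova agreement and 80.82 is covered: preferential rate 4.5% applies instead.
Duty = $4,583.60 × 4.5% = $206.26.
Line 3 (82.85, Solistan, 2,670 kg, $197,953.80):
Base rate for 82.85 is 15.5% + $2.28/kg.
Additional duty on 82.85 from Solistan: +59.3%. Applied ad valorem rate: 15.5% + 59.3% = 74.8%.
Duty = $197,953.80 × 74.8% + 2,670 × $2.28 = $154,157.04.
Total = $109,280.31 + $206.26 + $154,157.04 = $263,643.61.

$263,643.61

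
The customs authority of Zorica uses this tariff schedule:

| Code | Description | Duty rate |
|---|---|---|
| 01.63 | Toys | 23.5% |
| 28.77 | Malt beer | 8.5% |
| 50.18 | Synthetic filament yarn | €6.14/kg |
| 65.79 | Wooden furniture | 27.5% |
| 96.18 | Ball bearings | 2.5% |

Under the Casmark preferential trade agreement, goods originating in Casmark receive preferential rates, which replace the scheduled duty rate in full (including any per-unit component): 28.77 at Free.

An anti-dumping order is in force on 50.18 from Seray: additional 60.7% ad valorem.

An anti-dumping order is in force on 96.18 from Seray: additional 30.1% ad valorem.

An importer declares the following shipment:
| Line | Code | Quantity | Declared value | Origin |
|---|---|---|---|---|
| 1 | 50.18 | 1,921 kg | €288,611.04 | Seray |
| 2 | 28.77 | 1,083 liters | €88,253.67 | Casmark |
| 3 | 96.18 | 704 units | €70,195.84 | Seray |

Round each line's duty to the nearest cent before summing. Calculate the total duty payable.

Line 1 (50.18, Seray, 1,921 kg, €288,611.04):
Base rate for 50.18 is €6.14/kg.
Additional duty on 50.18 from Seray: +60.7% ad valorem. Applied ad valorem rate = 60.7%.
Duty = €288,611.04 × 60.7% + 1,921 × €6.14 = €186,981.84.
Line 2 (28.77, Casmark, 1,083 liters, €88,253.67):
Base rate for 28.77 is 8.5%.
Origin Casmark qualifies under the Zorica–Casmark agreement and 28.77 is covered: preferential rate Free applies instead.
Duty = €88,253.67 × 0% = €0.00.
Line 3 (96.18, Seray, 704 units, €70,195.84):
Base rate for 96.18 is 2.5%.
Additional duty on 96.18 from Seray: +30.1%. Applied ad valorem rate: 2.5% + 30.1% = 32.6%.
Duty = €70,195.84 × 32.6% = €22,883.84.
Total = €186,981.84 + €0.00 + €22,883.84 = €209,865.68.

€209,865.68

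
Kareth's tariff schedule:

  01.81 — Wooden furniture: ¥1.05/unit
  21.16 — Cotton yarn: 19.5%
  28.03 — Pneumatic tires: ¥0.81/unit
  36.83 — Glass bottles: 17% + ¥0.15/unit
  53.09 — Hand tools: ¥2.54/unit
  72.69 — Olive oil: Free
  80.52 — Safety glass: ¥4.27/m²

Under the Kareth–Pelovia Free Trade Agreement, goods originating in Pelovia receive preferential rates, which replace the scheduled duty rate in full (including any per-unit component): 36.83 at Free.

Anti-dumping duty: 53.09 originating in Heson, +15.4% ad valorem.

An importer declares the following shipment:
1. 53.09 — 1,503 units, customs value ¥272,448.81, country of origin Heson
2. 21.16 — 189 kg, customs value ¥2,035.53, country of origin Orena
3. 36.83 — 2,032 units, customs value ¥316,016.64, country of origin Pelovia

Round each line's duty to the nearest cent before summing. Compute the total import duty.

Line 1 (53.09, Heson, 1,503 units, ¥272,448.81):
Base rate for 53.09 is ¥2.54/unit.
Additional duty on 53.09 from Heson: +15.4% ad valorem. Applied ad valorem rate = 15.4%.
Duty = ¥272,448.81 × 15.4% + 1,503 × ¥2.54 = ¥45,774.74.
Line 2 (21.16, Orena, 189 kg, ¥2,035.53):
Base rate for 21.16 is 19.5%.
Duty = ¥2,035.53 × 19.5% = ¥396.93.
Line 3 (36.83, Pelovia, 2,032 units, ¥316,016.64):
Base rate for 36.83 is 17% + ¥0.15/unit.
Origin Pelovia qualifies under the Kareth–Pelovia agreement and 36.83 is covered: preferential rate Free applies instead.
Duty = ¥316,016.64 × 0% = ¥0.00.
Total = ¥45,774.74 + ¥396.93 + ¥0.00 = ¥46,171.67.

¥46,171.67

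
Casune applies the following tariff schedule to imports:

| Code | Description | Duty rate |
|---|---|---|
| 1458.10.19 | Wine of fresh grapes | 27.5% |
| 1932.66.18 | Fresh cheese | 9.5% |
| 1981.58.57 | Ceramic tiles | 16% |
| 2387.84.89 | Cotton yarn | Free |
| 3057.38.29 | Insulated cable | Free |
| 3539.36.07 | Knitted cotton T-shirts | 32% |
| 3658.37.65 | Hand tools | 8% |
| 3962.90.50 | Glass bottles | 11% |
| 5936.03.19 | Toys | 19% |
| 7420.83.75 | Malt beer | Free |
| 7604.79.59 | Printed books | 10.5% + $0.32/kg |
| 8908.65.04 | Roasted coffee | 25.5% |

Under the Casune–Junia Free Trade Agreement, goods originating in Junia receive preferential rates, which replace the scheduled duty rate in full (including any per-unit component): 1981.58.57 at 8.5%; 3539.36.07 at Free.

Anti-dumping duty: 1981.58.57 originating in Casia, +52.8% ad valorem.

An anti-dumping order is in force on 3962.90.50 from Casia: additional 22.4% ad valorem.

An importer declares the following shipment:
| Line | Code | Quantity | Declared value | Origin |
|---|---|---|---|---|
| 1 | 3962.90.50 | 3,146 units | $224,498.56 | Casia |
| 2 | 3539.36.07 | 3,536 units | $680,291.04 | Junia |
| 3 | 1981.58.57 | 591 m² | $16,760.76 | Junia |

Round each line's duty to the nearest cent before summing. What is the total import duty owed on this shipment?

$76,407.18

Line 1 (3962.90.50, Casia, 3,146 units, $224,498.56):
Base rate for 3962.90.50 is 11%.
Additional duty on 3962.90.50 from Casia: +22.4%. Applied ad valorem rate: 11% + 22.4% = 33.4%.
Duty = $224,498.56 × 33.4% = $74,982.52.
Line 2 (3539.36.07, Junia, 3,536 units, $680,291.04):
Base rate for 3539.36.07 is 32%.
Origin Junia qualifies under the Casune–Junia agreement and 3539.36.07 is covered: preferential rate Free applies instead.
Duty = $680,291.04 × 0% = $0.00.
Line 3 (1981.58.57, Junia, 591 m², $16,760.76):
Base rate for 1981.58.57 is 16%.
Origin Junia qualifies under the Casune–Junia agreement and 1981.58.57 is covered: preferential rate 8.5% applies instead.
The additional-duty order on 1981.58.57 targets Casia, not Junia; it does not apply.
Duty = $16,760.76 × 8.5% = $1,424.66.
Total = $74,982.52 + $0.00 + $1,424.66 = $76,407.18.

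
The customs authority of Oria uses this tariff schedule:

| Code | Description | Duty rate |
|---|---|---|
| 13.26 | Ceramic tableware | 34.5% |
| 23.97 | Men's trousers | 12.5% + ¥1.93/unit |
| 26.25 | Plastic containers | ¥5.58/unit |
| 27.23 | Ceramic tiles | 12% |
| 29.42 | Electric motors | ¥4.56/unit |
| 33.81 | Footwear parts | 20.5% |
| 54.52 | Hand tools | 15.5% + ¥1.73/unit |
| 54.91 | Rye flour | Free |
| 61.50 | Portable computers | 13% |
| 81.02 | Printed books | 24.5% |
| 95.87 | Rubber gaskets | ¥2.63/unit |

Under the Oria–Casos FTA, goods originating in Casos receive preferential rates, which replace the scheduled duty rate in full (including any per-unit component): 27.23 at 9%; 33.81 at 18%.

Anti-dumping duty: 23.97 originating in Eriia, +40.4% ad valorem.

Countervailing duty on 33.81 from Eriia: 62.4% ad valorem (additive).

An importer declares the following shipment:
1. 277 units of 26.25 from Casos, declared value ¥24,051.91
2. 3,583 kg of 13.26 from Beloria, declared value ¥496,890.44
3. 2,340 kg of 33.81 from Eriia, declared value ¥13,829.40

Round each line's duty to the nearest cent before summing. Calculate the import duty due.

¥184,437.43

Line 1 (26.25, Casos, 277 units, ¥24,051.91):
Base rate for 26.25 is ¥5.58/unit.
Origin Casos is the FTA partner but 26.25 is not on the preference list; base rate stands.
Duty = 277 × ¥5.58 = ¥1,545.66.
Line 2 (13.26, Beloria, 3,583 kg, ¥496,890.44):
Base rate for 13.26 is 34.5%.
Duty = ¥496,890.44 × 34.5% = ¥171,427.20.
Line 3 (33.81, Eriia, 2,340 kg, ¥13,829.40):
Base rate for 33.81 is 20.5%.
33.81 has an FTA preferential rate, but origin Eriia is not Casos; base rate stands.
Additional duty on 33.81 from Eriia: +62.4%. Applied ad valorem rate: 20.5% + 62.4% = 82.9%.
Duty = ¥13,829.40 × 82.9% = ¥11,464.57.
Total = ¥1,545.66 + ¥171,427.20 + ¥11,464.57 = ¥184,437.43.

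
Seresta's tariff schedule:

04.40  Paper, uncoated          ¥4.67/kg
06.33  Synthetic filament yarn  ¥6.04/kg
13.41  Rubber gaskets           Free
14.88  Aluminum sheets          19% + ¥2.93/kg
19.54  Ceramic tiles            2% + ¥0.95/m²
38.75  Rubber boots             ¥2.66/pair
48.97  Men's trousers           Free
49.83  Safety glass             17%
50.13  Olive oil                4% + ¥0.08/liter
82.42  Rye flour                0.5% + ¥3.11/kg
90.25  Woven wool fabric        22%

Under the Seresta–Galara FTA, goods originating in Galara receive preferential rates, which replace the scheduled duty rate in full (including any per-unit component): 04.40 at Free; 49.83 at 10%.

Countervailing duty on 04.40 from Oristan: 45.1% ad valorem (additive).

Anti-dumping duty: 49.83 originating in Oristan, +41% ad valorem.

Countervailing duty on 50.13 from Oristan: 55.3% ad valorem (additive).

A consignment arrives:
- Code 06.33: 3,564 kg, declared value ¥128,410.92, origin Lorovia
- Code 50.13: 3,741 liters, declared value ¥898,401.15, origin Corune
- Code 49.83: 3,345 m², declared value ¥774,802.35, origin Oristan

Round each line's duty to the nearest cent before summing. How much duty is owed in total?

¥507,147.25

Line 1 (06.33, Lorovia, 3,564 kg, ¥128,410.92):
Base rate for 06.33 is ¥6.04/kg.
Duty = 3,564 × ¥6.04 = ¥21,526.56.
Line 2 (50.13, Corune, 3,741 liters, ¥898,401.15):
Base rate for 50.13 is 4% + ¥0.08/liter.
The additional-duty order on 50.13 targets Oristan, not Corune; it does not apply.
Duty = ¥898,401.15 × 4% + 3,741 × ¥0.08 = ¥36,235.33.
Line 3 (49.83, Oristan, 3,345 m², ¥774,802.35):
Base rate for 49.83 is 17%.
49.83 has an FTA preferential rate, but origin Oristan is not Galara; base rate stands.
Additional duty on 49.83 from Oristan: +41%. Applied ad valorem rate: 17% + 41% = 58%.
Duty = ¥774,802.35 × 58% = ¥449,385.36.
Total = ¥21,526.56 + ¥36,235.33 + ¥449,385.36 = ¥507,147.25.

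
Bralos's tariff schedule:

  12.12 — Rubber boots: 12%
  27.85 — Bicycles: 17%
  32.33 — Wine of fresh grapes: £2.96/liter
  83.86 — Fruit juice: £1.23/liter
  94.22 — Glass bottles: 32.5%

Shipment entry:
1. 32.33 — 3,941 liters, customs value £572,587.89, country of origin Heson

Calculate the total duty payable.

£11,665.36

Line 1 (32.33, Heson, 3,941 liters, £572,587.89):
Base rate for 32.33 is £2.96/liter.
Duty = 3,941 × £2.96 = £11,665.36.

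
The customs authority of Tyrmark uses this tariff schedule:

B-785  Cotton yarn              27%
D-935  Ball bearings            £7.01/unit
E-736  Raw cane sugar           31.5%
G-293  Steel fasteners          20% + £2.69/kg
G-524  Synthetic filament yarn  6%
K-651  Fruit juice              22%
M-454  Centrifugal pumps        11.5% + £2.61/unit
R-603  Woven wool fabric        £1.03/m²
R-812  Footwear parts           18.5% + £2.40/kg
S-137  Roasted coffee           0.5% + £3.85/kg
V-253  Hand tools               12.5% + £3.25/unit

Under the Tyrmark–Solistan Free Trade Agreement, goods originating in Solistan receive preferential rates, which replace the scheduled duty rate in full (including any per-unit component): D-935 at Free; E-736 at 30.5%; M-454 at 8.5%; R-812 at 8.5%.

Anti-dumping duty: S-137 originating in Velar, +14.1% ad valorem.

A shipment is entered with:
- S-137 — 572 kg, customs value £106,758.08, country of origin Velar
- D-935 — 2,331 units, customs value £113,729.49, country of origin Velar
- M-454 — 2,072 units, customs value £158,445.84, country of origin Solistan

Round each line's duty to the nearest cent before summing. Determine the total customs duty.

£47,597.09

Line 1 (S-137, Velar, 572 kg, £106,758.08):
Base rate for S-137 is 0.5% + £3.85/kg.
Additional duty on S-137 from Velar: +14.1%. Applied ad valorem rate: 0.5% + 14.1% = 14.6%.
Duty = £106,758.08 × 14.6% + 572 × £3.85 = £17,788.88.
Line 2 (D-935, Velar, 2,331 units, £113,729.49):
Base rate for D-935 is £7.01/unit.
D-935 has an FTA preferential rate, but origin Velar is not Solistan; base rate stands.
Duty = 2,331 × £7.01 = £16,340.31.
Line 3 (M-454, Solistan, 2,072 units, £158,445.84):
Base rate for M-454 is 11.5% + £2.61/unit.
Origin Solistan qualifies under the Tyrmark–Solistan agreement and M-454 is covered: preferential rate 8.5% applies instead.
Duty = £158,445.84 × 8.5% = £13,467.90.
Total = £17,788.88 + £16,340.31 + £13,467.90 = £47,597.09.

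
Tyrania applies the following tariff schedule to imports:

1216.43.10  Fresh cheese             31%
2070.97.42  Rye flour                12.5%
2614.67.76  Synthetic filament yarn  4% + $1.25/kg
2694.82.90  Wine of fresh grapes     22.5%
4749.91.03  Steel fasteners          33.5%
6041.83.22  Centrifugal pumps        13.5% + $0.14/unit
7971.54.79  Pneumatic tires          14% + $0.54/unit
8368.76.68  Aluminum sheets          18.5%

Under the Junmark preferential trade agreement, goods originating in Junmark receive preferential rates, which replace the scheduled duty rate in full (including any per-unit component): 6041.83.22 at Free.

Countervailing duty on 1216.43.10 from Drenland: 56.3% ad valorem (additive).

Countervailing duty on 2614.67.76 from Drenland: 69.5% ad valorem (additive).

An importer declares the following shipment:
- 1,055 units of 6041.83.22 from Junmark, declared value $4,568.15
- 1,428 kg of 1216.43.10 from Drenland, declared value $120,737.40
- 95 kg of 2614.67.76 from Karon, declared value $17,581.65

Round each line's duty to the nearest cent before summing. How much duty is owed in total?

Line 1 (6041.83.22, Junmark, 1,055 units, $4,568.15):
Base rate for 6041.83.22 is 13.5% + $0.14/unit.
Origin Junmark qualifies under the Tyrania–Junmark agreement and 6041.83.22 is covered: preferential rate Free applies instead.
Duty = $4,568.15 × 0% = $0.00.
Line 2 (1216.43.10, Drenland, 1,428 kg, $120,737.40):
Base rate for 1216.43.10 is 31%.
Additional duty on 1216.43.10 from Drenland: +56.3%. Applied ad valorem rate: 31% + 56.3% = 87.3%.
Duty = $120,737.40 × 87.3% = $105,403.75.
Line 3 (2614.67.76, Karon, 95 kg, $17,581.65):
Base rate for 2614.67.76 is 4% + $1.25/kg.
The additional-duty order on 2614.67.76 targets Drenland, not Karon; it does not apply.
Duty = $17,581.65 × 4% + 95 × $1.25 = $822.02.
Total = $0.00 + $105,403.75 + $822.02 = $106,225.77.

$106,225.77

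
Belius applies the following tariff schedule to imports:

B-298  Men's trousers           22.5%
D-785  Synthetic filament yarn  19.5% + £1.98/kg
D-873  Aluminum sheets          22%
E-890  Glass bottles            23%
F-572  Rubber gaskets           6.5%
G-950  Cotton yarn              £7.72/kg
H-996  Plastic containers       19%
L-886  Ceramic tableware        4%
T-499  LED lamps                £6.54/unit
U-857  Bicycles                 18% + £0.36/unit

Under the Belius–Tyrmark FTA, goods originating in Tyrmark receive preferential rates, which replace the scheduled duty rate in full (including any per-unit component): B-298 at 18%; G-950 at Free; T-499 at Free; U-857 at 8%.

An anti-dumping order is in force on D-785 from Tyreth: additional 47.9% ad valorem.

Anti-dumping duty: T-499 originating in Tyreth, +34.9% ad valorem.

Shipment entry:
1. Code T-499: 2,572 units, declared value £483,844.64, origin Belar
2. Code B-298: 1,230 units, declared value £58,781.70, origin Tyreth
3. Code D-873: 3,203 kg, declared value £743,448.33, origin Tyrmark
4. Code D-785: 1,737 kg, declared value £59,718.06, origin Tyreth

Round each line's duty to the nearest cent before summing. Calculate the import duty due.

Line 1 (T-499, Belar, 2,572 units, £483,844.64):
Base rate for T-499 is £6.54/unit.
T-499 has an FTA preferential rate, but origin Belar is not Tyrmark; base rate stands.
The additional-duty order on T-499 targets Tyreth, not Belar; it does not apply.
Duty = 2,572 × £6.54 = £16,820.88.
Line 2 (B-298, Tyreth, 1,230 units, £58,781.70):
Base rate for B-298 is 22.5%.
B-298 has an FTA preferential rate, but origin Tyreth is not Tyrmark; base rate stands.
Duty = £58,781.70 × 22.5% = £13,225.88.
Line 3 (D-873, Tyrmark, 3,203 kg, £743,448.33):
Base rate for D-873 is 22%.
Origin Tyrmark is the FTA partner but D-873 is not on the preference list; base rate stands.
Duty = £743,448.33 × 22% = £163,558.63.
Line 4 (D-785, Tyreth, 1,737 kg, £59,718.06):
Base rate for D-785 is 19.5% + £1.98/kg.
Additional duty on D-785 from Tyreth: +47.9%. Applied ad valorem rate: 19.5% + 47.9% = 67.4%.
Duty = £59,718.06 × 67.4% + 1,737 × £1.98 = £43,689.23.
Total = £16,820.88 + £13,225.88 + £163,558.63 + £43,689.23 = £237,294.62.

£237,294.62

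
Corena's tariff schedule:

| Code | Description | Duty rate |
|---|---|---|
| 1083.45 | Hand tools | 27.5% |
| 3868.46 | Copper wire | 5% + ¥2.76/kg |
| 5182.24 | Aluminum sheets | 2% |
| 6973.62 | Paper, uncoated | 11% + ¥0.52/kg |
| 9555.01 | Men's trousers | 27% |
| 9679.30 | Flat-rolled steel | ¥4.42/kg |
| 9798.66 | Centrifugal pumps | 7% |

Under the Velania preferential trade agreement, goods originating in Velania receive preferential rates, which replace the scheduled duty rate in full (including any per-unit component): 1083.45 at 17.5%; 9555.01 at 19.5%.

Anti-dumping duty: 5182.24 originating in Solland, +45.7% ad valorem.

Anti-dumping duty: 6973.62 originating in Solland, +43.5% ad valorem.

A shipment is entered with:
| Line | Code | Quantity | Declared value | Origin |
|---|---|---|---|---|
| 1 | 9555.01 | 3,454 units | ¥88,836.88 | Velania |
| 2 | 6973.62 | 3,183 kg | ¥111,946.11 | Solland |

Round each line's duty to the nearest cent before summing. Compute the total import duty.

¥79,988.98

Line 1 (9555.01, Velania, 3,454 units, ¥88,836.88):
Base rate for 9555.01 is 27%.
Origin Velania qualifies under the Corena–Velania agreement and 9555.01 is covered: preferential rate 19.5% applies instead.
Duty = ¥88,836.88 × 19.5% = ¥17,323.19.
Line 2 (6973.62, Solland, 3,183 kg, ¥111,946.11):
Base rate for 6973.62 is 11% + ¥0.52/kg.
Additional duty on 6973.62 from Solland: +43.5%. Applied ad valorem rate: 11% + 43.5% = 54.5%.
Duty = ¥111,946.11 × 54.5% + 3,183 × ¥0.52 = ¥62,665.79.
Total = ¥17,323.19 + ¥62,665.79 = ¥79,988.98.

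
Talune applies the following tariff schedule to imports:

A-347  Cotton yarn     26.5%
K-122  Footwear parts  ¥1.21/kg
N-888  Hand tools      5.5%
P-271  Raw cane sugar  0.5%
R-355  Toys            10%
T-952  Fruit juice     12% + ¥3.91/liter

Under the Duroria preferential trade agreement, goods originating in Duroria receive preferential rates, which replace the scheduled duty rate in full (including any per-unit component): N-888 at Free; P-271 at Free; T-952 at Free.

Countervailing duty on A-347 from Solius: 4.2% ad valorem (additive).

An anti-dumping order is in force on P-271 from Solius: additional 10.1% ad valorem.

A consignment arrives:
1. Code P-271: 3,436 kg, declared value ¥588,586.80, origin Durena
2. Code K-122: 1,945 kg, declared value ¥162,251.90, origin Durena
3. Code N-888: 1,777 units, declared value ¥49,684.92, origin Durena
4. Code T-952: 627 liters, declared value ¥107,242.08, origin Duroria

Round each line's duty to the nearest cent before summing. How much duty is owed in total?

Line 1 (P-271, Durena, 3,436 kg, ¥588,586.80):
Base rate for P-271 is 0.5%.
P-271 has an FTA preferential rate, but origin Durena is not Duroria; base rate stands.
The additional-duty order on P-271 targets Solius, not Durena; it does not apply.
Duty = ¥588,586.80 × 0.5% = ¥2,942.93.
Line 2 (K-122, Durena, 1,945 kg, ¥162,251.90):
Base rate for K-122 is ¥1.21/kg.
Duty = 1,945 × ¥1.21 = ¥2,353.45.
Line 3 (N-888, Durena, 1,777 units, ¥49,684.92):
Base rate for N-888 is 5.5%.
N-888 has an FTA preferential rate, but origin Durena is not Duroria; base rate stands.
Duty = ¥49,684.92 × 5.5% = ¥2,732.67.
Line 4 (T-952, Duroria, 627 liters, ¥107,242.08):
Base rate for T-952 is 12% + ¥3.91/liter.
Origin Duroria qualifies under the Talune–Duroria agreement and T-952 is covered: preferential rate Free applies instead.
Duty = ¥107,242.08 × 0% = ¥0.00.
Total = ¥2,942.93 + ¥2,353.45 + ¥2,732.67 + ¥0.00 = ¥8,029.05.

¥8,029.05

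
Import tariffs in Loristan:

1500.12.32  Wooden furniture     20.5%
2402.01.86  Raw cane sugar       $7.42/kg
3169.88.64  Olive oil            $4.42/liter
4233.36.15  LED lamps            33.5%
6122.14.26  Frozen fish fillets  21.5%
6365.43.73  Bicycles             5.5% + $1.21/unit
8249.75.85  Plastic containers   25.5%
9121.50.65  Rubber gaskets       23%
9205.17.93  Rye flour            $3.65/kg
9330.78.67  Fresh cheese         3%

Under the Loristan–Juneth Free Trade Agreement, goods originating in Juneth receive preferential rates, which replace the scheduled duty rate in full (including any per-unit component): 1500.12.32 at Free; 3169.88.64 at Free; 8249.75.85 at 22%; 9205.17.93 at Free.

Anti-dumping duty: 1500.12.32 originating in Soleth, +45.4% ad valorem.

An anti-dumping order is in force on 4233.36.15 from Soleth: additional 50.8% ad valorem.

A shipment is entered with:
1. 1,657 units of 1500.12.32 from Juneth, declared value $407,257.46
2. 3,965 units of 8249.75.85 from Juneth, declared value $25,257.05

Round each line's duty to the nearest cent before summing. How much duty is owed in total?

Line 1 (1500.12.32, Juneth, 1,657 units, $407,257.46):
Base rate for 1500.12.32 is 20.5%.
Origin Juneth qualifies under the Loristan–Juneth agreement and 1500.12.32 is covered: preferential rate Free applies instead.
The additional-duty order on 1500.12.32 targets Soleth, not Juneth; it does not apply.
Duty = $407,257.46 × 0% = $0.00.
Line 2 (8249.75.85, Juneth, 3,965 units, $25,257.05):
Base rate for 8249.75.85 is 25.5%.
Origin Juneth qualifies under the Loristan–Juneth agreement and 8249.75.85 is covered: preferential rate 22% applies instead.
Duty = $25,257.05 × 22% = $5,556.55.
Total = $0.00 + $5,556.55 = $5,556.55.

$5,556.55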